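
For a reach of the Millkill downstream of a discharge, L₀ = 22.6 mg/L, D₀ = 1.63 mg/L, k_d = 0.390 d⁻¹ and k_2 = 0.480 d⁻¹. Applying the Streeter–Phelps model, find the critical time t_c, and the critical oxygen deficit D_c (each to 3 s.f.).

t_c = [1/(k_2−k_d)] ln[(k_2/k_d)(1 − D₀(k_2−k_d)/(k_d L₀))]
= [1/(0.480−0.390)] ln[(0.480/0.390)(1 − 1.63×0.09000/(0.390×22.6))]
= (1/0.09000) ln[1.231 × 0.9834] = 11.11 × ln(1.210) = 11.11 × 0.1909 = 2.121 d.
D_c = (k_d/k_2) L₀ e^(−k_d t_c) = (0.390/0.480) × 22.6 × e^(−0.390×2.121) = 0.8125 × 22.6 × 0.4373 = 8.031 mg/L.

t_c ≈ 2.12 d; D_c ≈ 8.03 mg/L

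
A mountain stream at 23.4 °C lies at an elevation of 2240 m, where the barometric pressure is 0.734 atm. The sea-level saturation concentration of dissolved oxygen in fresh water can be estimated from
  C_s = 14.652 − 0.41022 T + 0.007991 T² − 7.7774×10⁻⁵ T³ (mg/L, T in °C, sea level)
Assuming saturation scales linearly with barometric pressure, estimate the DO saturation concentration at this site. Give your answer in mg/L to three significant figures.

At sea level: C_s = 14.652 − 0.41022×23.4 + 0.007991×23.4² − 7.7774×10⁻⁵×23.4³ = 8.432 mg/L.
Pressure correction: C_s' = 8.432 × 0.734 = 6.189 mg/L.

C_s ≈ 6.19 mg/L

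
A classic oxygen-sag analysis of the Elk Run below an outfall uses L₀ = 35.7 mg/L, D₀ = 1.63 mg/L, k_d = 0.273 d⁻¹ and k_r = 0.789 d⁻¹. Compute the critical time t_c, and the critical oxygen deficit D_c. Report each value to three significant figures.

t_c = [1/(k_r−k_d)] ln[(k_r/k_d)(1 − D₀(k_r−k_d)/(k_d L₀))]
= [1/(0.789−0.273)] ln[(0.789/0.273)(1 − 1.63×0.5160/(0.273×35.7))]
= (1/0.5160) ln[2.890 × 0.9137] = 1.938 × ln(2.641) = 1.938 × 0.9710 = 1.882 d.
D_c = (k_d/k_r) L₀ e^(−k_d t_c) = (0.273/0.789) × 35.7 × e^(−0.273×1.882) = 0.3460 × 35.7 × 0.5982 = 7.390 mg/L.

t_c ≈ 1.88 d; D_c ≈ 7.39 mg/L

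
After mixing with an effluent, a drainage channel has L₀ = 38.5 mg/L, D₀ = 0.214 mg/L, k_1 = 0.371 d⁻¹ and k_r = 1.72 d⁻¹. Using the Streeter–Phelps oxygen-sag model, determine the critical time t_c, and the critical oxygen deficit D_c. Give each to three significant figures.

t_c ≈ 1.12 d; D_c ≈ 5.48 mg/L

At the critical point dD/dt = 0, so k_1 L₀ e^(−k_1 t) = k_r D. Substituting D(t) from the Streeter–Phelps equation and solving for t gives
t_c = ln[(k_r/k_1)(1 − D₀(k_r−k_1)/(k_1 L₀))] / (k_r−k_1).
Here k_r−k_1 = 1.349 d⁻¹ and 1 − D₀(k_r−k_1)/(k_1 L₀) = 1 − 0.214×1.349/(0.371×38.5) = 0.9798, so
t_c = ln(4.636 × 0.9798) / 1.349 = 1.513 / 1.349 = 1.122 d.
L(t_c) = L₀ e^(−k_1 t_c) = 38.5 × 0.6595 = 25.39 mg/L, and at the critical point k_r D_c = k_1 L, so D_c = (0.371/1.72) × 25.39 = 5.477 mg/L.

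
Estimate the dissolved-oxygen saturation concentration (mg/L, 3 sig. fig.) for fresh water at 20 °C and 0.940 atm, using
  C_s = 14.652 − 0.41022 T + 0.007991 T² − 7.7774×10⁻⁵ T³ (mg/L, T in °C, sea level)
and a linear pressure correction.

At sea level: C_s = 14.652 − 0.41022×20 + 0.007991×20² − 7.7774×10⁻⁵×20³ = 9.022 mg/L.
Pressure correction: C_s' = 9.022 × 0.940 = 8.480 mg/L.

C_s ≈ 8.48 mg/L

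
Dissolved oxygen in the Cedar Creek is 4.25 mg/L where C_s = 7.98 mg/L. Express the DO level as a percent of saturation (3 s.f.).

53.3 % saturation

% saturation = C/C_s × 100 = 4.25/7.98 × 100 = 53.3 %.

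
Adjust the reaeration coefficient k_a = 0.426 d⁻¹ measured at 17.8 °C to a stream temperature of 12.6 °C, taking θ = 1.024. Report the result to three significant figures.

k_a ≈ 0.377 d⁻¹

k_a(T₂) = k_a(T₁) · θ^(T₂−T₁) = 0.426 × 1.024^(12.6−17.8)
= 0.426 × 1.024^-5.20 = 0.426 × 0.8840 = 0.3766 d⁻¹.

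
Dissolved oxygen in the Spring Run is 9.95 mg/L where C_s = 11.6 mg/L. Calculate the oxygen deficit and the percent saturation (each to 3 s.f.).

D = C_s − C = 11.6 − 9.95 = 1.65 mg/L.
% saturation = 9.95/11.6 × 100 = 85.8 %.

D ≈ 1.65 mg/L; 85.8 % saturation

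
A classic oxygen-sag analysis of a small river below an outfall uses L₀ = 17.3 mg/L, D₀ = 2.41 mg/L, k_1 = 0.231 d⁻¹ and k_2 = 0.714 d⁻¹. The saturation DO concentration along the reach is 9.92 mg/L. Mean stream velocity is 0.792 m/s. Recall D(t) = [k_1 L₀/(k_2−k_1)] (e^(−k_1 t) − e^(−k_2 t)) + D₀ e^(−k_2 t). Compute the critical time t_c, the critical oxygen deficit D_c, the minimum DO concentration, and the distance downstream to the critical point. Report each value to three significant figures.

t_c ≈ 1.62 d; D_c ≈ 3.85 mg/L; min DO ≈ 6.07 mg/L; x_c ≈ 111 km

At the critical point dD/dt = 0, so k_1 L₀ e^(−k_1 t) = k_2 D. Substituting D(t) from the Streeter–Phelps equation and solving for t gives
t_c = ln[(k_2/k_1)(1 − D₀(k_2−k_1)/(k_1 L₀))] / (k_2−k_1).
Here k_2−k_1 = 0.4830 d⁻¹ and 1 − D₀(k_2−k_1)/(k_1 L₀) = 1 − 2.41×0.4830/(0.231×17.3) = 0.7087, so
t_c = ln(3.091 × 0.7087) / 0.4830 = 0.7842 / 0.4830 = 1.624 d.
L(t_c) = L₀ e^(−k_1 t_c) = 17.3 × 0.6873 = 11.89 mg/L, and at the critical point k_2 D_c = k_1 L, so D_c = (0.231/0.714) × 11.89 = 3.847 mg/L.
Minimum DO = C_s − D_c = 9.92 − 3.847 = 6.073 mg/L.
x_c = v t_c = 0.792 m/s × 1.624 d × 86400 s/d = 111100 m ≈ 111 km.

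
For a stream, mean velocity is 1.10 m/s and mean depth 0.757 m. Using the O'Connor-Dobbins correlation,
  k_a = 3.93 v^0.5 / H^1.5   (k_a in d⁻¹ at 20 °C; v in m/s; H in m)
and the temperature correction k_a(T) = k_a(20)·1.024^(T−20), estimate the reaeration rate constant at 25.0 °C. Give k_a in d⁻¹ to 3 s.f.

k_a ≈ 7.05 d⁻¹

k_a(20) = 3.93 × 1.10^0.5 / 0.757^1.5 = 3.93 × 1.049 / 0.6586 = 6.258 d⁻¹.
k_a(25.0) = 6.258 × 1.024^(25.0−20) = 6.258 × 1.126 = 7.046 d⁻¹.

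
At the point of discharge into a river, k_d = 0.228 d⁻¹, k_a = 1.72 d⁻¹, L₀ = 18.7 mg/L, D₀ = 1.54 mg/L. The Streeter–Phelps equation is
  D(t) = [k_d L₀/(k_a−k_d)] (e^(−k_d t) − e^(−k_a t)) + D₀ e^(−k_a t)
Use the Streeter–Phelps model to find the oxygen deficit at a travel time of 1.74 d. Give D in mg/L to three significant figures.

k_d L₀/(k_a−k_d) = 0.228×18.7/(1.72−0.228) = 4.264/1.492 = 2.858 mg/L.
e^(−k_d t) = e^(−0.228×1.740) = 0.6725; e^(−k_a t) = e^(−1.72×1.740) = 0.05015.
D = 2.858 × (0.6725 − 0.05015) + 1.54 × 0.05015 = 1.779 + 0.07723 = 1.856 mg/L.

D ≈ 1.86 mg/L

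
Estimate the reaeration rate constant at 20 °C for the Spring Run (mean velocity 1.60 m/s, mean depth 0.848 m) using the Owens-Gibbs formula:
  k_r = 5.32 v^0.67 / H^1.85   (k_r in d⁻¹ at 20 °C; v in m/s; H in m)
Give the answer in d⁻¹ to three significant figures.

k_r ≈ 9.89 d⁻¹

k_r = 5.32 × 1.60^0.67 / 0.848^1.85 = 5.32 × 1.370 / 0.7371 = 9.889 d⁻¹.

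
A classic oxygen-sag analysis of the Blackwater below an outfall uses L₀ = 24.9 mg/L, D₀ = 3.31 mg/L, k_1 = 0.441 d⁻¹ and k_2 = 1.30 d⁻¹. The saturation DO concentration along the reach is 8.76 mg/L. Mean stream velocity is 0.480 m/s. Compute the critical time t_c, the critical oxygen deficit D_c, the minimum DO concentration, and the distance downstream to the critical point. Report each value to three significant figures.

t_c ≈ 0.910 d; D_c ≈ 5.66 mg/L; min DO ≈ 3.10 mg/L; x_c ≈ 37.7 km

t_c = [1/(k_2−k_1)] ln[(k_2/k_1)(1 − D₀(k_2−k_1)/(k_1 L₀))]
= [1/(1.30−0.441)] ln[(1.30/0.441)(1 − 3.31×0.8590/(0.441×24.9))]
= (1/0.8590) ln[2.948 × 0.7411] = 1.164 × ln(2.185) = 1.164 × 0.7814 = 0.9097 d.
D_c = (k_1/k_2) L₀ e^(−k_1 t_c) = (0.441/1.30) × 24.9 × e^(−0.441×0.9097) = 0.3392 × 24.9 × 0.6695 = 5.655 mg/L.
Minimum DO = C_s − D_c = 8.76 − 5.655 = 3.105 mg/L.
x_c = v t_c = 0.480 m/s × 0.9097 d × 86400 s/d = 37730 m ≈ 37.7 km.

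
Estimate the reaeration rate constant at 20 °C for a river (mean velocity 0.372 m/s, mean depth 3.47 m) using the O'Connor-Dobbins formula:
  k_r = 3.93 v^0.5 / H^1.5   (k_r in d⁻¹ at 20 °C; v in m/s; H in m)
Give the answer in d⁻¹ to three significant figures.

k_r ≈ 0.371 d⁻¹

k_r = 3.93 × 0.372^0.5 / 3.47^1.5 = 3.93 × 0.6099 / 6.464 = 0.3708 d⁻¹.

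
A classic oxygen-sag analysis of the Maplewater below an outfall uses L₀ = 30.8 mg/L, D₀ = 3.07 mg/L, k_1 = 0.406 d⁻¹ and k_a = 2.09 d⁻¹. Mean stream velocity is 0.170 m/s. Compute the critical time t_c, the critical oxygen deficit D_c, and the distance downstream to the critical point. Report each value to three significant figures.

At the critical point dD/dt = 0, so k_1 L₀ e^(−k_1 t) = k_a D. Substituting D(t) from the Streeter–Phelps equation and solving for t gives
t_c = ln[(k_a/k_1)(1 − D₀(k_a−k_1)/(k_1 L₀))] / (k_a−k_1).
Here k_a−k_1 = 1.684 d⁻¹ and 1 − D₀(k_a−k_1)/(k_1 L₀) = 1 − 3.07×1.684/(0.406×30.8) = 0.5866, so
t_c = ln(5.148 × 0.5866) / 1.684 = 1.105 / 1.684 = 0.6562 d.
D_c = (k_1/k_a) L₀ e^(−k_1 t_c) = (0.406/2.09) × 30.8 × e^(−0.406×0.6562) = 0.1943 × 30.8 × 0.7661 = 4.584 mg/L.
x_c = v t_c = 0.170 m/s × 0.6562 d × 86400 s/d = 9639 m ≈ 9.64 km.

t_c ≈ 0.656 d; D_c ≈ 4.58 mg/L; x_c ≈ 9.64 km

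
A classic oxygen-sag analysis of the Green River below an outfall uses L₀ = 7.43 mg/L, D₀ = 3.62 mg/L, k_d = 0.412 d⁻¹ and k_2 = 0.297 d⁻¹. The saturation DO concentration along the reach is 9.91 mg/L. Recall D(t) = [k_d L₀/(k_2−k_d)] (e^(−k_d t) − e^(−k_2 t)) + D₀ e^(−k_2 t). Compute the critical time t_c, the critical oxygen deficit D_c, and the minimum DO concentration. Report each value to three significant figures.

t_c = [1/(k_2−k_d)] ln[(k_2/k_d)(1 − D₀(k_2−k_d)/(k_d L₀))]
= [1/(0.297−0.412)] ln[(0.297/0.412)(1 − 3.62×-0.1150/(0.412×7.43))]
= (1/-0.1150) ln[0.7209 × 1.136] = -8.696 × ln(0.8189) = -8.696 × -0.1998 = 1.737 d.
L(t_c) = L₀ e^(−k_d t_c) = 7.43 × 0.4888 = 3.632 mg/L, and at the critical point k_2 D_c = k_d L, so D_c = (0.412/0.297) × 3.632 = 5.038 mg/L.
Minimum DO = C_s − D_c = 9.91 − 5.038 = 4.872 mg/L.

t_c ≈ 1.74 d; D_c ≈ 5.04 mg/L; min DO ≈ 4.87 mg/L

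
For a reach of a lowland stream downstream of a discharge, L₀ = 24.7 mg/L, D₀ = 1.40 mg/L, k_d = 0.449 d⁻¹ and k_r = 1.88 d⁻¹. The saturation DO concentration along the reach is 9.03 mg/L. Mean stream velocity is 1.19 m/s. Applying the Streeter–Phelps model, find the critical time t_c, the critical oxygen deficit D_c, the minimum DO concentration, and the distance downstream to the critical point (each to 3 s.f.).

t_c ≈ 0.861 d; D_c ≈ 4.01 mg/L; min DO ≈ 5.02 mg/L; x_c ≈ 88.6 km

With k_r/k_d = 4.187 and 1 − D₀(k_r−k_d)/(k_d L₀) = 0.8194,
t_c = ln(4.187 × 0.8194) / (1.88 − 0.449) = ln(3.431) / 1.431 = 1.233/1.431 = 0.8615 d.
L(t_c) = L₀ e^(−k_d t_c) = 24.7 × 0.6792 = 16.78 mg/L, and at the critical point k_r D_c = k_d L, so D_c = (0.449/1.88) × 16.78 = 4.007 mg/L.
Minimum DO = C_s − D_c = 9.03 − 4.007 = 5.023 mg/L.
x_c = v t_c = 1.19 m/s × 0.8615 d × 86400 s/d = 88570 m ≈ 88.6 km.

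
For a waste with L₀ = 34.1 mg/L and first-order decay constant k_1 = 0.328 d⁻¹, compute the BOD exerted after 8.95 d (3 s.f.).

y ≈ 32.3 mg/L

y_t = L₀(1 − e^(−k_1 t)) = 34.1 × (1 − e^(−0.328×8.95))
= 34.1 × (1 − 0.05310) = 34.1 × 0.9469 = 32.29 mg/L.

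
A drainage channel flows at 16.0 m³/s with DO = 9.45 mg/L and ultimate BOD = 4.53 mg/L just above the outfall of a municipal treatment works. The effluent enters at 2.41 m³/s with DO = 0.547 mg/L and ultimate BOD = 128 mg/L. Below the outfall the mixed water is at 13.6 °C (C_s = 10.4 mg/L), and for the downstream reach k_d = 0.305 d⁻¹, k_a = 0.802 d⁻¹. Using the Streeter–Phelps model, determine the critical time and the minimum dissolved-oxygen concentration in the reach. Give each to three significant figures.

Mixed DO = (16.0×9.45 + 2.41×0.547)/(16.0+2.41) = 152.5/18.41 = 8.285 mg/L.
Mixed L₀ = (16.0×4.53 + 2.41×128)/(18.41) = 381.0/18.41 = 20.69 mg/L.
Initial deficit D₀ = C_s − DO₀ = 10.4 − 8.285 = 2.115 mg/L.
t_c = (1/0.4970) ln[(0.802/0.305)(1 − 2.115×0.4970/(0.305×20.69))] = 2.012 × ln(2.191) = 1.579 d.
D_c = (0.305/0.802) × 20.69 × e^(−0.305×1.579) = 0.3803 × 20.69 × 0.6179 = 4.862 mg/L.
Minimum DO = 10.4 − 4.862 = 5.538 mg/L.

t_c ≈ 1.58 d; minimum DO ≈ 5.54 mg/L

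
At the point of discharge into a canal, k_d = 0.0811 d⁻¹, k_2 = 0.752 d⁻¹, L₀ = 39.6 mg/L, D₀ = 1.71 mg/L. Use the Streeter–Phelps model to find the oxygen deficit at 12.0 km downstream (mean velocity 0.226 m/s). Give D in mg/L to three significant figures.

D ≈ 2.62 mg/L

Travel time t = x/v = 12.0 km / (0.226 m/s) = 12000 m / 0.226 m/s = 53100 s = 0.6146 d.
k_d L₀/(k_2−k_d) = 0.0811×39.6/(0.752−0.0811) = 3.212/0.6709 = 4.787 mg/L.
e^(−k_d t) = e^(−0.0811×0.6146) = 0.9514; e^(−k_2 t) = e^(−0.752×0.6146) = 0.6299.
D = 4.787 × (0.9514 − 0.6299) + 1.71 × 0.6299 = 1.539 + 1.077 = 2.616 mg/L.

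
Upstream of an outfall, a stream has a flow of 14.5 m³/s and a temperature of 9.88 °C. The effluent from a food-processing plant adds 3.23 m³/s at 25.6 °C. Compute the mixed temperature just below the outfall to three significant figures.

12.7 °C

Flow-weighted mixing: C = (Q_r C_r + Q_w C_w)/(Q_r + Q_w)
= (14.5×9.88 + 3.23×25.6)/(14.5 + 3.23) = 225.9/17.73 = 12.74 °C.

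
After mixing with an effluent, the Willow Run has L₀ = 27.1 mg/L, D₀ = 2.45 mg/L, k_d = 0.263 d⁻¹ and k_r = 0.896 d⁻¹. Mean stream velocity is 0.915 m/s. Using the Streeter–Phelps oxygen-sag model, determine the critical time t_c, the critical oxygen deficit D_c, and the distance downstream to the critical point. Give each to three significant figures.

t_c ≈ 1.55 d; D_c ≈ 5.29 mg/L; x_c ≈ 122 km

At the critical point dD/dt = 0, so k_d L₀ e^(−k_d t) = k_r D. Substituting D(t) from the Streeter–Phelps equation and solving for t gives
t_c = ln[(k_r/k_d)(1 − D₀(k_r−k_d)/(k_d L₀))] / (k_r−k_d).
Here k_r−k_d = 0.6330 d⁻¹ and 1 − D₀(k_r−k_d)/(k_d L₀) = 1 − 2.45×0.6330/(0.263×27.1) = 0.7824, so
t_c = ln(3.407 × 0.7824) / 0.6330 = 0.9804 / 0.6330 = 1.549 d.
D_c = (k_d/k_r) L₀ e^(−k_d t_c) = (0.263/0.896) × 27.1 × e^(−0.263×1.549) = 0.2935 × 27.1 × 0.6654 = 5.293 mg/L.
x_c = v t_c = 0.915 m/s × 1.549 d × 86400 s/d = 122400 m ≈ 122 km.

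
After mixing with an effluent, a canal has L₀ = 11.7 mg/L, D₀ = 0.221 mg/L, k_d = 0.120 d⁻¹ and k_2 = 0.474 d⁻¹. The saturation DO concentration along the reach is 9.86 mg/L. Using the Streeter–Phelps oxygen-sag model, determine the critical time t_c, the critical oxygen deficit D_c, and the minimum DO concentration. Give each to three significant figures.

t_c ≈ 3.72 d; D_c ≈ 1.90 mg/L; min DO ≈ 7.96 mg/L

At the critical point dD/dt = 0, so k_d L₀ e^(−k_d t) = k_2 D. Substituting D(t) from the Streeter–Phelps equation and solving for t gives
t_c = ln[(k_2/k_d)(1 − D₀(k_2−k_d)/(k_d L₀))] / (k_2−k_d).
Here k_2−k_d = 0.3540 d⁻¹ and 1 − D₀(k_2−k_d)/(k_d L₀) = 1 − 0.221×0.3540/(0.120×11.7) = 0.9443, so
t_c = ln(3.950 × 0.9443) / 0.3540 = 1.316 / 0.3540 = 3.719 d.
D_c = (k_d/k_2) L₀ e^(−k_d t_c) = (0.120/0.474) × 11.7 × e^(−0.120×3.719) = 0.2532 × 11.7 × 0.6400 = 1.896 mg/L.
Minimum DO = C_s − D_c = 9.86 − 1.896 = 7.964 mg/L.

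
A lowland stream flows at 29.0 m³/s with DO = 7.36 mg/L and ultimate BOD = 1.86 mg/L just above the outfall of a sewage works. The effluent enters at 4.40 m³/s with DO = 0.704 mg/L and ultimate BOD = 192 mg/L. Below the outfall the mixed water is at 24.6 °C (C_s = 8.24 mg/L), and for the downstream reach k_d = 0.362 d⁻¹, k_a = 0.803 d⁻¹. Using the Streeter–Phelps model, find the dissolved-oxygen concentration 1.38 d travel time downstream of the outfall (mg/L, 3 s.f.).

Mixed DO = (29.0×7.36 + 4.40×0.704)/(29.0+4.40) = 216.5/33.40 = 6.483 mg/L.
Mixed L₀ = (29.0×1.86 + 4.40×192)/(33.40) = 898.7/33.40 = 26.91 mg/L.
Initial deficit D₀ = C_s − DO₀ = 8.24 − 6.483 = 1.757 mg/L.
D(1.38) = [0.362×26.91/(0.803−0.362)](e^(−0.362×1.38) − e^(−0.803×1.38)) + 1.757 e^(−0.803×1.38)
= 22.09 × (0.6068 − 0.3302) + 1.757 × 0.3302 = 6.690 mg/L.
DO = 8.24 − 6.690 = 1.550 mg/L.

DO ≈ 1.55 mg/L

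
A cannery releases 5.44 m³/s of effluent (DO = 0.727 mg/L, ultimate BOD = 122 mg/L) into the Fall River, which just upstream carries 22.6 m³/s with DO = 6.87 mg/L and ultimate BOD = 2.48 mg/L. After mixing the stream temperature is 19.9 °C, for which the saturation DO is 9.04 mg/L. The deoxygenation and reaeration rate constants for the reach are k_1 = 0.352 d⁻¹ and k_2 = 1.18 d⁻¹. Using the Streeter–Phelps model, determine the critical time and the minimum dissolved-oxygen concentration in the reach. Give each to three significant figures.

Mixed DO = (22.6×6.87 + 5.44×0.727)/(22.6+5.44) = 159.2/28.04 = 5.678 mg/L.
Mixed L₀ = (22.6×2.48 + 5.44×122)/(28.04) = 719.7/28.04 = 25.67 mg/L.
Initial deficit D₀ = C_s − DO₀ = 9.04 − 5.678 = 3.362 mg/L.
t_c = (1/0.8280) ln[(1.18/0.352)(1 − 3.362×0.8280/(0.352×25.67))] = 1.208 × ln(2.319) = 1.016 d.
D_c = (0.352/1.18) × 25.67 × e^(−0.352×1.016) = 0.2983 × 25.67 × 0.6993 = 5.354 mg/L.
Minimum DO = 9.04 − 5.354 = 3.686 mg/L.

t_c ≈ 1.02 d; minimum DO ≈ 3.69 mg/L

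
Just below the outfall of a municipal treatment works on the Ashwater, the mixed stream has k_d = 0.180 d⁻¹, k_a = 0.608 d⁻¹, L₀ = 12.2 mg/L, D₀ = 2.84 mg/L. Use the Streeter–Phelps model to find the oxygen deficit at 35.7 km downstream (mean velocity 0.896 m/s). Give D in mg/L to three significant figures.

Travel time t = x/v = 35.7 km / (0.896 m/s) = 35700 m / 0.896 m/s = 39840 s = 0.4612 d.
k_d L₀/(k_a−k_d) = 0.180×12.2/(0.608−0.180) = 2.196/0.4280 = 5.131 mg/L.
e^(−k_d t) = e^(−0.180×0.4612) = 0.9203; e^(−k_a t) = e^(−0.608×0.4612) = 0.7555.
D = 5.131 × (0.9203 − 0.7555) + 2.84 × 0.7555 = 0.8458 + 2.146 = 2.991 mg/L.

D ≈ 2.99 mg/L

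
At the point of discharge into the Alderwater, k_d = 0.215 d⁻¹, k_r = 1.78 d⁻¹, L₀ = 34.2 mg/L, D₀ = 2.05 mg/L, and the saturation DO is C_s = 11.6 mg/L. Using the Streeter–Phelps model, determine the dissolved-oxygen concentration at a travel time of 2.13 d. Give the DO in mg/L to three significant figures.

DO ≈ 8.69 mg/L

k_d L₀/(k_r−k_d) = 0.215×34.2/(1.78−0.215) = 7.353/1.565 = 4.698 mg/L.
e^(−k_d t) = e^(−0.215×2.130) = 0.6326; e^(−k_r t) = e^(−1.78×2.130) = 0.02256.
D = 4.698 × (0.6326 − 0.02256) + 2.05 × 0.02256 = 2.866 + 0.04626 = 2.912 mg/L.
DO = C_s − D = 11.6 − 2.912 = 8.688 mg/L.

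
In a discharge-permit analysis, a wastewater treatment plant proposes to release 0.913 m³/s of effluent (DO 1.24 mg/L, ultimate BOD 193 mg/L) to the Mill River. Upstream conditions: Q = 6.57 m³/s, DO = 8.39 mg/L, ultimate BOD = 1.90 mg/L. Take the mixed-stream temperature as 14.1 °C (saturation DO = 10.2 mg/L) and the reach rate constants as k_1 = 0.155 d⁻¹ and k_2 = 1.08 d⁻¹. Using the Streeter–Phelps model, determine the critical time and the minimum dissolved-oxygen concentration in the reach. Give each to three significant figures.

Mixed DO = (6.57×8.39 + 0.913×1.24)/(6.57+0.913) = 56.25/7.483 = 7.518 mg/L.
Mixed L₀ = (6.57×1.90 + 0.913×193)/(7.483) = 188.7/7.483 = 25.22 mg/L.
Initial deficit D₀ = C_s − DO₀ = 10.2 − 7.518 = 2.682 mg/L.
t_c = (1/0.9250) ln[(1.08/0.155)(1 − 2.682×0.9250/(0.155×25.22))] = 1.081 × ln(2.544) = 1.010 d.
D_c = (0.155/1.08) × 25.22 × e^(−0.155×1.010) = 0.1435 × 25.22 × 0.8551 = 3.095 mg/L.
Minimum DO = 10.2 − 3.095 = 7.105 mg/L.

t_c ≈ 1.01 d; minimum DO ≈ 7.11 mg/L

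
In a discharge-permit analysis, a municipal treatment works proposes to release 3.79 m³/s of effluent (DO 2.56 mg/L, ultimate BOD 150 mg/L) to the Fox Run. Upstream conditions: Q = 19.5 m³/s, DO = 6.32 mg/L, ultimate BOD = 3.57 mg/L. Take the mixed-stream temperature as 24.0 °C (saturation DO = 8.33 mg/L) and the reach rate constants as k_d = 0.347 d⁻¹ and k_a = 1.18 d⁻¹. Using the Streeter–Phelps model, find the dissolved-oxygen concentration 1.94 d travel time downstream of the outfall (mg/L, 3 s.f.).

Mixed DO = (19.5×6.32 + 3.79×2.56)/(19.5+3.79) = 132.9/23.29 = 5.708 mg/L.
Mixed L₀ = (19.5×3.57 + 3.79×150)/(23.29) = 638.1/23.29 = 27.40 mg/L.
Initial deficit D₀ = C_s − DO₀ = 8.33 − 5.708 = 2.622 mg/L.
D(1.94) = [0.347×27.40/(1.18−0.347)](e^(−0.347×1.94) − e^(−1.18×1.94)) + 2.622 e^(−1.18×1.94)
= 11.41 × (0.5101 − 0.1013) + 2.622 × 0.1013 = 4.931 mg/L.
DO = 8.33 − 4.931 = 3.399 mg/L.

DO ≈ 3.40 mg/L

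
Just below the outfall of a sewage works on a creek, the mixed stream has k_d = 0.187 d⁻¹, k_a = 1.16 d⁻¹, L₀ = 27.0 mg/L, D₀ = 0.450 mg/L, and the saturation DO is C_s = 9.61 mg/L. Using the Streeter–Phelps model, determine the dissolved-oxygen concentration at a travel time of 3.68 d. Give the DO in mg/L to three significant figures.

DO ≈ 7.07 mg/L

k_d L₀/(k_a−k_d) = 0.187×27.0/(1.16−0.187) = 5.049/0.9730 = 5.189 mg/L.
e^(−k_d t) = e^(−0.187×3.680) = 0.5025; e^(−k_a t) = e^(−1.16×3.680) = 0.01400.
D = 5.189 × (0.5025 − 0.01400) + 0.450 × 0.01400 = 2.535 + 0.006299 = 2.541 mg/L.
DO = C_s − D = 9.61 − 2.541 = 7.069 mg/L.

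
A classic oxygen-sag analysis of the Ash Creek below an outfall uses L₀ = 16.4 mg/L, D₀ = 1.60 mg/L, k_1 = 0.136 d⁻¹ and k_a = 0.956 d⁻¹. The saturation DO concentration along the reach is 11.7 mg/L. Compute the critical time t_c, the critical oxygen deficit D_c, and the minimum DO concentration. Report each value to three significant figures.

With k_a/k_1 = 7.029 and 1 − D₀(k_a−k_1)/(k_1 L₀) = 0.4118,
t_c = ln(7.029 × 0.4118) / (0.956 − 0.136) = ln(2.894) / 0.8200 = 1.063/0.8200 = 1.296 d.
D_c = (k_1/k_a) L₀ e^(−k_1 t_c) = (0.136/0.956) × 16.4 × e^(−0.136×1.296) = 0.1423 × 16.4 × 0.8384 = 1.956 mg/L.
Minimum DO = C_s − D_c = 11.7 − 1.956 = 9.744 mg/L.

t_c ≈ 1.30 d; D_c ≈ 1.96 mg/L; min DO ≈ 9.74 mg/L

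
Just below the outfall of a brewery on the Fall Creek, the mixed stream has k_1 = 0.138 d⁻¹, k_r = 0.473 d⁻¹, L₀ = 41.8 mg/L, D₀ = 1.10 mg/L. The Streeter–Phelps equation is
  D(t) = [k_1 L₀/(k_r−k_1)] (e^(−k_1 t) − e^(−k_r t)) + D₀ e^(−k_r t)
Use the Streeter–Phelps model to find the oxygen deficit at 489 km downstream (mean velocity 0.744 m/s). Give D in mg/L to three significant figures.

Travel time t = x/v = 489 km / (0.744 m/s) = 489000 m / 0.744 m/s = 657300 s = 7.607 d.
k_1 L₀/(k_r−k_1) = 0.138×41.8/(0.473−0.138) = 5.768/0.3350 = 17.22 mg/L.
e^(−k_1 t) = e^(−0.138×7.607) = 0.3500; e^(−k_r t) = e^(−0.473×7.607) = 0.02737.
D = 17.22 × (0.3500 − 0.02737) + 1.10 × 0.02737 = 5.556 + 0.03011 = 5.586 mg/L.

D ≈ 5.59 mg/L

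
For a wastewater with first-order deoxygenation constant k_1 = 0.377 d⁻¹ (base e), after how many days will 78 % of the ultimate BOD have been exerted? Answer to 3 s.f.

y/L₀ = 1 − e^(−k_1 t) = 0.78 ⇒ e^(−k_1 t) = 0.220
t = −ln(0.220) / 0.377 = 1.514 / 0.377 = 4.016 d.

t ≈ 4.02 d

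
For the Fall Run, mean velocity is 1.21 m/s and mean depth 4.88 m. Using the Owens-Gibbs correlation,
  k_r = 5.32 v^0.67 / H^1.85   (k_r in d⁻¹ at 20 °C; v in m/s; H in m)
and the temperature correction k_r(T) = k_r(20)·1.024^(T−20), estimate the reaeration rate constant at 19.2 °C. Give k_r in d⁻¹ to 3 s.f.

k_r ≈ 0.316 d⁻¹

k_r(20) = 5.32 × 1.21^0.67 / 4.88^1.85 = 5.32 × 1.136 / 18.77 = 0.3220 d⁻¹.
k_r(19.2) = 0.3220 × 1.024^(19.2−20) = 0.3220 × 0.9812 = 0.3159 d⁻¹.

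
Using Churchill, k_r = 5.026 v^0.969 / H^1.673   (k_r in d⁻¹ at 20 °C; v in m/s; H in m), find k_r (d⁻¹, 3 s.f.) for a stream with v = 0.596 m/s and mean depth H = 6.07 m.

k_r ≈ 0.149 d⁻¹

k_r = 5.026 × 0.596^0.969 / 6.07^1.673 = 5.026 × 0.6056 / 20.43 = 0.1490 d⁻¹.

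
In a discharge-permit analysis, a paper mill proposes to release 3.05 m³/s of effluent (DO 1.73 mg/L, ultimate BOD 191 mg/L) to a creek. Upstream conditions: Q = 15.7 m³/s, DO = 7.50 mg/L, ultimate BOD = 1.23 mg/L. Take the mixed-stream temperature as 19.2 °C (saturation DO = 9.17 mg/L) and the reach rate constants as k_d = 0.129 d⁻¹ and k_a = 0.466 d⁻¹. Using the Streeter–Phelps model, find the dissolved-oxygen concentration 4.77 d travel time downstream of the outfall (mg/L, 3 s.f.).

DO ≈ 3.58 mg/L

Mixed DO = (15.7×7.50 + 3.05×1.73)/(15.7+3.05) = 123.0/18.75 = 6.561 mg/L.
Mixed L₀ = (15.7×1.23 + 3.05×191)/(18.75) = 601.9/18.75 = 32.10 mg/L.
Initial deficit D₀ = C_s − DO₀ = 9.17 − 6.561 = 2.609 mg/L.
D(4.77) = [0.129×32.10/(0.466−0.129)](e^(−0.129×4.77) − e^(−0.466×4.77)) + 2.609 e^(−0.466×4.77)
= 12.29 × (0.5405 − 0.1083) + 2.609 × 0.1083 = 5.593 mg/L.
DO = 9.17 − 5.593 = 3.577 mg/L.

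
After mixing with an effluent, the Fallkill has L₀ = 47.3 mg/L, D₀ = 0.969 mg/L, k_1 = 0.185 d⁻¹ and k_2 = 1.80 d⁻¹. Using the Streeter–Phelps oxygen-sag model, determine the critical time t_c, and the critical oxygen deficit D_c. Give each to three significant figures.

t_c ≈ 1.29 d; D_c ≈ 3.83 mg/L

At the critical point dD/dt = 0, so k_1 L₀ e^(−k_1 t) = k_2 D. Substituting D(t) from the Streeter–Phelps equation and solving for t gives
t_c = ln[(k_2/k_1)(1 − D₀(k_2−k_1)/(k_1 L₀))] / (k_2−k_1).
Here k_2−k_1 = 1.615 d⁻¹ and 1 − D₀(k_2−k_1)/(k_1 L₀) = 1 − 0.969×1.615/(0.185×47.3) = 0.8212, so
t_c = ln(9.730 × 0.8212) / 1.615 = 2.078 / 1.615 = 1.287 d.
L(t_c) = L₀ e^(−k_1 t_c) = 47.3 × 0.7882 = 37.28 mg/L, and at the critical point k_2 D_c = k_1 L, so D_c = (0.185/1.80) × 37.28 = 3.832 mg/L.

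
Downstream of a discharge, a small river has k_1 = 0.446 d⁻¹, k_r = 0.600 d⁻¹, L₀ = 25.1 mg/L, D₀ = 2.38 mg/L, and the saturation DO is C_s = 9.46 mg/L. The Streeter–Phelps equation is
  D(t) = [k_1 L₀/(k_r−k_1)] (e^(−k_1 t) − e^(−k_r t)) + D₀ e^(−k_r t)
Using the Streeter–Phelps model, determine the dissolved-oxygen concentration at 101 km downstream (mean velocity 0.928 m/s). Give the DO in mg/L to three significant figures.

Travel time t = x/v = 101 km / (0.928 m/s) = 101000 m / 0.928 m/s = 108800 s = 1.260 d.
k_1 L₀/(k_r−k_1) = 0.446×25.1/(0.600−0.446) = 11.19/0.1540 = 72.69 mg/L.
e^(−k_1 t) = e^(−0.446×1.260) = 0.5702; e^(−k_r t) = e^(−0.600×1.260) = 0.4696.
D = 72.69 × (0.5702 − 0.4696) + 2.38 × 0.4696 = 7.309 + 1.118 = 8.426 mg/L.
DO = C_s − D = 9.46 − 8.426 = 1.034 mg/L.

DO ≈ 1.03 mg/L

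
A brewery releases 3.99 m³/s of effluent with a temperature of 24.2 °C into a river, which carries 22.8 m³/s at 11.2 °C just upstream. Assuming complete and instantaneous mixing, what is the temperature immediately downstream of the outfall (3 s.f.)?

13.1 °C

Flow-weighted mixing: C = (Q_r C_r + Q_w C_w)/(Q_r + Q_w)
= (22.8×11.2 + 3.99×24.2)/(22.8 + 3.99) = 351.9/26.79 = 13.14 °C.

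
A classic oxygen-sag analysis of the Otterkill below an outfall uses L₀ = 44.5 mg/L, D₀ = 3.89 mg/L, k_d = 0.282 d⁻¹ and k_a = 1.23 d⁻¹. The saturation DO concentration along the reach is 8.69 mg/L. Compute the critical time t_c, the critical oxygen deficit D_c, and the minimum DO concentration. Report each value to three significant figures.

With k_a/k_d = 4.362 and 1 − D₀(k_a−k_d)/(k_d L₀) = 0.7061,
t_c = ln(4.362 × 0.7061) / (1.23 − 0.282) = ln(3.080) / 0.9480 = 1.125/0.9480 = 1.187 d.
L(t_c) = L₀ e^(−k_d t_c) = 44.5 × 0.7156 = 31.84 mg/L, and at the critical point k_a D_c = k_d L, so D_c = (0.282/1.23) × 31.84 = 7.301 mg/L.
Minimum DO = C_s − D_c = 8.69 − 7.301 = 1.389 mg/L.

t_c ≈ 1.19 d; D_c ≈ 7.30 mg/L; min DO ≈ 1.39 mg/L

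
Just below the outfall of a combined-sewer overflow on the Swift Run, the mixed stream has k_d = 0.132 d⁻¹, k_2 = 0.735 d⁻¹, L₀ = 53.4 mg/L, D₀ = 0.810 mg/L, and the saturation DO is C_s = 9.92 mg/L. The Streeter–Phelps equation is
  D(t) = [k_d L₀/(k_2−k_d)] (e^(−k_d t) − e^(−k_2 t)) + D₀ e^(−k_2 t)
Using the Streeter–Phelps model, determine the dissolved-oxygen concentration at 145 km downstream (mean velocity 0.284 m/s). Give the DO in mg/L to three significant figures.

DO ≈ 4.70 mg/L

Travel time t = x/v = 145 km / (0.284 m/s) = 145000 m / 0.284 m/s = 510600 s = 5.909 d.
k_d L₀/(k_2−k_d) = 0.132×53.4/(0.735−0.132) = 7.049/0.6030 = 11.69 mg/L.
e^(−k_d t) = e^(−0.132×5.909) = 0.4584; e^(−k_2 t) = e^(−0.735×5.909) = 0.01299.
D = 11.69 × (0.4584 − 0.01299) + 0.810 × 0.01299 = 5.207 + 0.01052 = 5.217 mg/L.
DO = C_s − D = 9.92 − 5.217 = 4.703 mg/L.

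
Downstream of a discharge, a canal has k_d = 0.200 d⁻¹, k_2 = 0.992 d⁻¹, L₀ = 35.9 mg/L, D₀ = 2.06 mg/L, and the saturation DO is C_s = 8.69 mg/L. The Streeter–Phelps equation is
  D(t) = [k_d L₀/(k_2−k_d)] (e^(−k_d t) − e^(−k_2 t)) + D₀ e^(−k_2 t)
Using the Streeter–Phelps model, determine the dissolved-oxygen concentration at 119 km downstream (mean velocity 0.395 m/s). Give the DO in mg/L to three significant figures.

Travel time t = x/v = 119 km / (0.395 m/s) = 119000 m / 0.395 m/s = 301300 s = 3.487 d.
k_d L₀/(k_2−k_d) = 0.200×35.9/(0.992−0.200) = 7.180/0.7920 = 9.066 mg/L.
e^(−k_d t) = e^(−0.200×3.487) = 0.4979; e^(−k_2 t) = e^(−0.992×3.487) = 0.03146.
D = 9.066 × (0.4979 − 0.03146) + 2.06 × 0.03146 = 4.228 + 0.06481 = 4.293 mg/L.
DO = C_s − D = 8.69 − 4.293 = 4.397 mg/L.

DO ≈ 4.40 mg/L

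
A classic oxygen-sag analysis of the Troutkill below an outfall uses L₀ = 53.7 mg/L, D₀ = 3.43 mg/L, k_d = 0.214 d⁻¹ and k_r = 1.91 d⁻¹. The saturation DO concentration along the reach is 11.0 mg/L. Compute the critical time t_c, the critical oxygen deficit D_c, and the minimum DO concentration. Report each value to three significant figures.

t_c ≈ 0.875 d; D_c ≈ 4.99 mg/L; min DO ≈ 6.01 mg/L

With k_r/k_d = 8.925 and 1 − D₀(k_r−k_d)/(k_d L₀) = 0.4938,
t_c = ln(8.925 × 0.4938) / (1.91 − 0.214) = ln(4.407) / 1.696 = 1.483/1.696 = 0.8745 d.
D_c = (k_d/k_r) L₀ e^(−k_d t_c) = (0.214/1.91) × 53.7 × e^(−0.214×0.8745) = 0.1120 × 53.7 × 0.8293 = 4.990 mg/L.
Minimum DO = C_s − D_c = 11.0 − 4.990 = 6.010 mg/L.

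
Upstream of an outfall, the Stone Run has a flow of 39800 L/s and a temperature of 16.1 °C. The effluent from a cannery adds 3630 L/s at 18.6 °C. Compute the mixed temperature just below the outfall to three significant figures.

Flow-weighted mixing: C = (Q_r C_r + Q_w C_w)/(Q_r + Q_w)
= (39800×16.1 + 3630×18.6)/(39800 + 3630) = 708300/43430 = 16.31 °C.

16.3 °C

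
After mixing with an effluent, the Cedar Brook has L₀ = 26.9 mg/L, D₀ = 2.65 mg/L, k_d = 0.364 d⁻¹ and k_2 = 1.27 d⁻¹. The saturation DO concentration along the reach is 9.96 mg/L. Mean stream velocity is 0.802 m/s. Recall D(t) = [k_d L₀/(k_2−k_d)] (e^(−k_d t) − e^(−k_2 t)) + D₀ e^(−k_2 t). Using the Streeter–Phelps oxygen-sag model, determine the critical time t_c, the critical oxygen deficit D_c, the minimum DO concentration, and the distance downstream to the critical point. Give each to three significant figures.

At the critical point dD/dt = 0, so k_d L₀ e^(−k_d t) = k_2 D. Substituting D(t) from the Streeter–Phelps equation and solving for t gives
t_c = ln[(k_2/k_d)(1 − D₀(k_2−k_d)/(k_d L₀))] / (k_2−k_d).
Here k_2−k_d = 0.9060 d⁻¹ and 1 − D₀(k_2−k_d)/(k_d L₀) = 1 − 2.65×0.9060/(0.364×26.9) = 0.7548, so
t_c = ln(3.489 × 0.7548) / 0.9060 = 0.9683 / 0.9060 = 1.069 d.
L(t_c) = L₀ e^(−k_d t_c) = 26.9 × 0.6777 = 18.23 mg/L, and at the critical point k_2 D_c = k_d L, so D_c = (0.364/1.27) × 18.23 = 5.225 mg/L.
Minimum DO = C_s − D_c = 9.96 − 5.225 = 4.735 mg/L.
x_c = v t_c = 0.802 m/s × 1.069 d × 86400 s/d = 74060 m ≈ 74.1 km.

t_c ≈ 1.07 d; D_c ≈ 5.23 mg/L; min DO ≈ 4.73 mg/L; x_c ≈ 74.1 km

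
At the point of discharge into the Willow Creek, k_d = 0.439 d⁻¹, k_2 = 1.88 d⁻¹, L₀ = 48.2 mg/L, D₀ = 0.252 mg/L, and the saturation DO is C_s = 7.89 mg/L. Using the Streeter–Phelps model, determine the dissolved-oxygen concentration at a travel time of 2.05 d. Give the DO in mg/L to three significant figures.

DO ≈ 2.23 mg/L

k_d L₀/(k_2−k_d) = 0.439×48.2/(1.88−0.439) = 21.16/1.441 = 14.68 mg/L.
e^(−k_d t) = e^(−0.439×2.050) = 0.4066; e^(−k_2 t) = e^(−1.88×2.050) = 0.02119.
D = 14.68 × (0.4066 − 0.02119) + 0.252 × 0.02119 = 5.659 + 0.005341 = 5.665 mg/L.
DO = C_s − D = 7.89 − 5.665 = 2.225 mg/L.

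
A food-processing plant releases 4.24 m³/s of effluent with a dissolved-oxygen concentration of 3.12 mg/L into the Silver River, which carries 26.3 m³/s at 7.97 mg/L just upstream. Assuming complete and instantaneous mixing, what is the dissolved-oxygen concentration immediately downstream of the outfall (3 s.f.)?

Flow-weighted mixing: C = (Q_r C_r + Q_w C_w)/(Q_r + Q_w)
= (26.3×7.97 + 4.24×3.12)/(26.3 + 4.24) = 222.8/30.54 = 7.297 mg/L.

7.30 mg/L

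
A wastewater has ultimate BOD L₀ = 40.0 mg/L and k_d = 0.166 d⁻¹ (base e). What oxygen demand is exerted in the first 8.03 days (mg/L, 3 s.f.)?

y ≈ 29.5 mg/L

y_t = L₀(1 − e^(−k_d t)) = 40.0 × (1 − e^(−0.166×8.03))
= 40.0 × (1 − 0.2637) = 40.0 × 0.7363 = 29.45 mg/L.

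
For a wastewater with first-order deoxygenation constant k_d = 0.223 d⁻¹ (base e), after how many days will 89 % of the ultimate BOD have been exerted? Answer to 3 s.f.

t ≈ 9.90 d

y/L₀ = 1 − e^(−k_d t) = 0.89 ⇒ e^(−k_d t) = 0.110
t = −ln(0.110) / 0.223 = 2.207 / 0.223 = 9.898 d.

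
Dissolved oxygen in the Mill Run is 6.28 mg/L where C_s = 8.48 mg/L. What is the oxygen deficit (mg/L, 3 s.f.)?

D = C_s − C = 8.48 − 6.28 = 2.20 mg/L.

D ≈ 2.20 mg/L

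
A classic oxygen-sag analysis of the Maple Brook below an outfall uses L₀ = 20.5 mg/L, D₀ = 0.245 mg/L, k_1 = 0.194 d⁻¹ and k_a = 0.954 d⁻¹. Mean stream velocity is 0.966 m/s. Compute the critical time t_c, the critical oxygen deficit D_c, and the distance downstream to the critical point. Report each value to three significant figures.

At the critical point dD/dt = 0, so k_1 L₀ e^(−k_1 t) = k_a D. Substituting D(t) from the Streeter–Phelps equation and solving for t gives
t_c = ln[(k_a/k_1)(1 − D₀(k_a−k_1)/(k_1 L₀))] / (k_a−k_1).
Here k_a−k_1 = 0.7600 d⁻¹ and 1 − D₀(k_a−k_1)/(k_1 L₀) = 1 − 0.245×0.7600/(0.194×20.5) = 0.9532, so
t_c = ln(4.918 × 0.9532) / 0.7600 = 1.545 / 0.7600 = 2.033 d.
D_c = (k_1/k_a) L₀ e^(−k_1 t_c) = (0.194/0.954) × 20.5 × e^(−0.194×2.033) = 0.2034 × 20.5 × 0.6741 = 2.810 mg/L.
x_c = v t_c = 0.966 m/s × 2.033 d × 86400 s/d = 169700 m ≈ 170 km.

t_c ≈ 2.03 d; D_c ≈ 2.81 mg/L; x_c ≈ 170 km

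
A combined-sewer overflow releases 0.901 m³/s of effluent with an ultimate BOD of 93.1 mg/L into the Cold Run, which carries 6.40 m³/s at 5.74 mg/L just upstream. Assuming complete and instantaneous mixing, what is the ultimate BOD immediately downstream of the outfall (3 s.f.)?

Flow-weighted mixing: C = (Q_r C_r + Q_w C_w)/(Q_r + Q_w)
= (6.40×5.74 + 0.901×93.1)/(6.40 + 0.901) = 120.6/7.301 = 16.52 mg/L.

16.5 mg/L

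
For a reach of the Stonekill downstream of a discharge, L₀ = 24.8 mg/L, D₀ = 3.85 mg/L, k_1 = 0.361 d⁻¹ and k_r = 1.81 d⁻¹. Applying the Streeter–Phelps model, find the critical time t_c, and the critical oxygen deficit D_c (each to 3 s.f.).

At the critical point dD/dt = 0, so k_1 L₀ e^(−k_1 t) = k_r D. Substituting D(t) from the Streeter–Phelps equation and solving for t gives
t_c = ln[(k_r/k_1)(1 − D₀(k_r−k_1)/(k_1 L₀))] / (k_r−k_1).
Here k_r−k_1 = 1.449 d⁻¹ and 1 − D₀(k_r−k_1)/(k_1 L₀) = 1 − 3.85×1.449/(0.361×24.8) = 0.3769, so
t_c = ln(5.014 × 0.3769) / 1.449 = 0.6364 / 1.449 = 0.4392 d.
L(t_c) = L₀ e^(−k_1 t_c) = 24.8 × 0.8534 = 21.16 mg/L, and at the critical point k_r D_c = k_1 L, so D_c = (0.361/1.81) × 21.16 = 4.221 mg/L.

t_c ≈ 0.439 d; D_c ≈ 4.22 mg/L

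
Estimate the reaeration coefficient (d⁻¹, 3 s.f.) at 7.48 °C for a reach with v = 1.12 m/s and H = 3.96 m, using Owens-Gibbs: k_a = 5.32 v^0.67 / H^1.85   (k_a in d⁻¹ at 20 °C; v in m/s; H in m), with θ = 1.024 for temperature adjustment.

k_a(20) = 5.32 × 1.12^0.67 / 3.96^1.85 = 5.32 × 1.079 / 12.76 = 0.4499 d⁻¹.
k_a(7.48) = 0.4499 × 1.024^(7.48−20) = 0.4499 × 0.7431 = 0.3343 d⁻¹.

k_a ≈ 0.334 d⁻¹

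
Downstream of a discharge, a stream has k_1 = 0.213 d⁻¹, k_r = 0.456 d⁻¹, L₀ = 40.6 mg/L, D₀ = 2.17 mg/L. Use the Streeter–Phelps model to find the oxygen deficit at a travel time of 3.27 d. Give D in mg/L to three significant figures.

D ≈ 10.2 mg/L

k_1 L₀/(k_r−k_1) = 0.213×40.6/(0.456−0.213) = 8.648/0.2430 = 35.59 mg/L.
e^(−k_1 t) = e^(−0.213×3.270) = 0.4983; e^(−k_r t) = e^(−0.456×3.270) = 0.2251.
D = 35.59 × (0.4983 − 0.2251) + 2.17 × 0.2251 = 9.723 + 0.4885 = 10.21 mg/L.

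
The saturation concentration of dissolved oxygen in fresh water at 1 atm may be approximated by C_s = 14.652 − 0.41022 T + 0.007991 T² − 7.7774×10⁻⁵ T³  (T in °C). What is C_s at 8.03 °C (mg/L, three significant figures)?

C_s = 14.652 − 0.41022×8.03 + 0.007991×8.03² − 7.7774×10⁻⁵×8.03³ = 11.83 mg/L.

C_s ≈ 11.8 mg/L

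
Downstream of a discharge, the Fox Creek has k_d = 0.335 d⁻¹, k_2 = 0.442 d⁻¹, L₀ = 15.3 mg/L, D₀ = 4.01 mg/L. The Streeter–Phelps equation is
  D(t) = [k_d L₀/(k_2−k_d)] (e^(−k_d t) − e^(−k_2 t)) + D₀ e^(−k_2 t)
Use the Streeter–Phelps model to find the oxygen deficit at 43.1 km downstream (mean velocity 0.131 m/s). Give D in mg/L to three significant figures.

Travel time t = x/v = 43.1 km / (0.131 m/s) = 43100 m / 0.131 m/s = 329000 s = 3.808 d.
k_d L₀/(k_2−k_d) = 0.335×15.3/(0.442−0.335) = 5.126/0.1070 = 47.90 mg/L.
e^(−k_d t) = e^(−0.335×3.808) = 0.2792; e^(−k_2 t) = e^(−0.442×3.808) = 0.1858.
D = 47.90 × (0.2792 − 0.1858) + 4.01 × 0.1858 = 4.476 + 0.7450 = 5.222 mg/L.

D ≈ 5.22 mg/L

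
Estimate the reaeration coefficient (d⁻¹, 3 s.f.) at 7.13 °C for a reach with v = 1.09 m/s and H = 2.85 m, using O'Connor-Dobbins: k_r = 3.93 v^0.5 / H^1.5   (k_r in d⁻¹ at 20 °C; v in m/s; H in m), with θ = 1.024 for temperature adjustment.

k_r(20) = 3.93 × 1.09^0.5 / 2.85^1.5 = 3.93 × 1.044 / 4.811 = 0.8528 d⁻¹.
k_r(7.13) = 0.8528 × 1.024^(7.13−20) = 0.8528 × 0.7370 = 0.6285 d⁻¹.

k_r ≈ 0.628 d⁻¹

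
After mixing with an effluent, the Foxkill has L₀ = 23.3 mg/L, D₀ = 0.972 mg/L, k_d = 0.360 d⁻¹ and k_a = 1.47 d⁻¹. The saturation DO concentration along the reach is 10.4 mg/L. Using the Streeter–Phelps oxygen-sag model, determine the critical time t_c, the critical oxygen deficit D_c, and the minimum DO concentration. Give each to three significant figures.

t_c ≈ 1.14 d; D_c ≈ 3.78 mg/L; min DO ≈ 6.62 mg/L

With k_a/k_d = 4.083 and 1 − D₀(k_a−k_d)/(k_d L₀) = 0.8714,
t_c = ln(4.083 × 0.8714) / (1.47 − 0.360) = ln(3.558) / 1.110 = 1.269/1.110 = 1.143 d.
L(t_c) = L₀ e^(−k_d t_c) = 23.3 × 0.6626 = 15.44 mg/L, and at the critical point k_a D_c = k_d L, so D_c = (0.360/1.47) × 15.44 = 3.781 mg/L.
Minimum DO = C_s − D_c = 10.4 − 3.781 = 6.619 mg/L.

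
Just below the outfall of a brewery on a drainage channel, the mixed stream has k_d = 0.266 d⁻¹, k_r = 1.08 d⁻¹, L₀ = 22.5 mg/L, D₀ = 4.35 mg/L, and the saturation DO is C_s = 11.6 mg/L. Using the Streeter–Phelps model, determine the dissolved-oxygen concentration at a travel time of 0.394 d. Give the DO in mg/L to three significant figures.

DO ≈ 6.94 mg/L

k_d L₀/(k_r−k_d) = 0.266×22.5/(1.08−0.266) = 5.985/0.8140 = 7.353 mg/L.
e^(−k_d t) = e^(−0.266×0.3940) = 0.9005; e^(−k_r t) = e^(−1.08×0.3940) = 0.6534.
D = 7.353 × (0.9005 − 0.6534) + 4.35 × 0.6534 = 1.817 + 2.842 = 4.659 mg/L.
DO = C_s − D = 11.6 − 4.659 = 6.941 mg/L.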